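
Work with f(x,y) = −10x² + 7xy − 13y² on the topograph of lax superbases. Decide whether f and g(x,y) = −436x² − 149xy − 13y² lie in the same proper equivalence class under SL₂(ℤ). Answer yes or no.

D₁ = -471, D₂ = -471
f is negative-definite; reduce −f:
−f: reduced (well bottom): (10,-7,13) with a≤c, −a<b≤a
flip sign back: reduced form of f is (-10,7,-13)
g is negative-definite; reduce −g:
−g: flip: (436,149,13)→(13,-149,436)
−g: translate: b→7 (≡-149 mod 26), so (13,-149,436)→(13,7,10)
−g: flip: (13,7,10)→(10,-7,13)
−g: reduced (well bottom): (10,-7,13) with a≤c, −a<b≤a
flip sign back: reduced form of g is (-10,7,-13)
reduced forms (-10, 7, -13) vs (-10, 7, -13) ⇒ equivalent

yes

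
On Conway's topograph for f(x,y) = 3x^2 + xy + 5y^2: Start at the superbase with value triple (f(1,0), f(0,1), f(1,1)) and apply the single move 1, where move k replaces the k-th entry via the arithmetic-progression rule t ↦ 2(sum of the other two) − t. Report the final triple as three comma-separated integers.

start (3,5,9) = (f(1,0),f(0,1),f(1,1))
replace slot 1: 2·(5+9) − 3 = 25 → (25,5,9)

25,5,9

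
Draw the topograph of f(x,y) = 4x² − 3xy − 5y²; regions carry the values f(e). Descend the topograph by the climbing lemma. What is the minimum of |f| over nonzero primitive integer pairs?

descent: ρ → (-5,3,4)  [lands on river]
river: ρ → (4,5,-4)
river: ρ → (-4,3,5)
river: ρ → (5,7,-2)
river: ρ → (-2,9,1)
river: ρ → (1,9,-2)
river: ρ → (-2,7,5)
river: ρ → (5,3,-4)
river: ρ → (-4,5,4)
river: ρ → (4,3,-5)
river: ρ → (-5,7,2)
river: ρ → (2,9,-1)
river: ρ → (-1,9,2)
river: ρ → (2,7,-5)
closes: descent 1, river 14
min |a| on river = 1

1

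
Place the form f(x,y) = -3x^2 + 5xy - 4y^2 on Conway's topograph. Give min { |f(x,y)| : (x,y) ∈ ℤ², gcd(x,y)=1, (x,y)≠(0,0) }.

translate: b→1 (≡-5 mod 6), so (3,-5,4)→(3,1,2)
flip: (3,1,2)→(2,-1,3)
reduced (well bottom): (2,-1,3) with a≤c, −a<b≤a
well minimum |f| = |-2| = 2 (negative-definite)

2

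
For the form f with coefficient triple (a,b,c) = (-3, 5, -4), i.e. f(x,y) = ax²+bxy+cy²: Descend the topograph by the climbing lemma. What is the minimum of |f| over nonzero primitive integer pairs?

translate: b→1 (≡-5 mod 6), so (3,-5,4)→(3,1,2)
flip: (3,1,2)→(2,-1,3)
reduced (well bottom): (2,-1,3) with a≤c, −a<b≤a
well minimum |f| = |-2| = 2 (negative-definite)

2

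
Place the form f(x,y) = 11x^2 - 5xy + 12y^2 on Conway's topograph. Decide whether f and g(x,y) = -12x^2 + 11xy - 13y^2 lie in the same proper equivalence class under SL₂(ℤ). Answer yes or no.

D₁ = -503, D₂ = -503
f: reduced (well bottom): (11,-5,12) with a≤c, −a<b≤a
g is negative-definite; reduce −g:
−g: reduced (well bottom): (12,-11,13) with a≤c, −a<b≤a
flip sign back: reduced form of g is (-12,11,-13)
reduced forms (11, -5, 12) vs (-12, 11, -13) ⇒ inequivalent

no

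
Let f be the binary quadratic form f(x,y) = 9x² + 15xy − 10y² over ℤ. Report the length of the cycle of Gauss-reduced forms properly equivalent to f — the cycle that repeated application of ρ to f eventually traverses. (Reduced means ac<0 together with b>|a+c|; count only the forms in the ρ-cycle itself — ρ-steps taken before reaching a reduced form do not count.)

D = 585, ⌊√D⌋ = 24
river: ρ → (-10,5,14)
river: ρ → (14,23,-1)
river: ρ → (-1,23,14)
river: ρ → (14,5,-10)
river: ρ → (-10,15,9)
river: ρ → (9,21,-4)
river: ρ → (-4,19,14)
river: ρ → (14,9,-9)
river: ρ → (-9,9,14)
river: ρ → (14,19,-4)
river: ρ → (-4,21,9)
river: ρ → (9,15,-10)
ρ-cycle length = 12 (tail of 0 descent steps not counted)

12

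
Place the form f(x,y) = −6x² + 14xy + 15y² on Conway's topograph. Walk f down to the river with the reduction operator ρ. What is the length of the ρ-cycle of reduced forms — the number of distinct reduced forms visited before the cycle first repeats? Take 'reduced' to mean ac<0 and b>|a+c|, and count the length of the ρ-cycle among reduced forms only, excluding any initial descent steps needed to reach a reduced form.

D = 556, ⌊√D⌋ = 23
river: ρ → (15,16,-5)
river: ρ → (-5,14,18)
river: ρ → (18,22,-1)
river: ρ → (-1,22,18)
river: ρ → (18,14,-5)
river: ρ → (-5,16,15)
river: ρ → (15,14,-6)
river: ρ → (-6,22,3)
river: ρ → (3,20,-13)
river: ρ → (-13,6,10)
river: ρ → (10,14,-9)
river: ρ → (-9,22,2)
river: ρ → (2,22,-9)
river: ρ → (-9,14,10)
river: ρ → (10,6,-13)
river: ρ → (-13,20,3)
river: ρ → (3,22,-6)
river: ρ → (-6,14,15)
ρ-cycle length = 18 (tail of 0 descent steps not counted)

18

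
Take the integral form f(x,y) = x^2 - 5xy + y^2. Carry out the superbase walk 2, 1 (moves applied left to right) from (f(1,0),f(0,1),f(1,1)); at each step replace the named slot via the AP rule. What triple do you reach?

start (1,1,-3) = (f(1,0),f(0,1),f(1,1))
replace slot 2: 2·(1+(-3)) − 1 = -5 → (1,-5,-3)
replace slot 1: 2·((-5)+(-3)) − 1 = -17 → (-17,-5,-3)

-17,-5,-3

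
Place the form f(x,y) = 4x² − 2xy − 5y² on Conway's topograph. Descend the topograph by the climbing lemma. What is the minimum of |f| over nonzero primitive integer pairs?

descent: ρ → (-5,2,4)  [lands on river]
river: ρ → (4,6,-3)
river: ρ → (-3,6,4)
river: ρ → (4,2,-5)
river: ρ → (-5,8,1)
river: ρ → (1,8,-5)
closes: descent 1, river 6
min |a| on river = 1

1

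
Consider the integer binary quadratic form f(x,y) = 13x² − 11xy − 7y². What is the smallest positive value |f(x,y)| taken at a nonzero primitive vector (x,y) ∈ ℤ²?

descent: ρ → (-7,11,13)  [lands on river]
river: ρ → (13,15,-5)
river: ρ → (-5,15,13)
river: ρ → (13,11,-7)
river: ρ → (-7,17,7)
river: ρ → (7,11,-13)
river: ρ → (-13,15,5)
river: ρ → (5,15,-13)
river: ρ → (-13,11,7)
river: ρ → (7,17,-7)
closes: descent 1, river 10
min |a| on river = 5

5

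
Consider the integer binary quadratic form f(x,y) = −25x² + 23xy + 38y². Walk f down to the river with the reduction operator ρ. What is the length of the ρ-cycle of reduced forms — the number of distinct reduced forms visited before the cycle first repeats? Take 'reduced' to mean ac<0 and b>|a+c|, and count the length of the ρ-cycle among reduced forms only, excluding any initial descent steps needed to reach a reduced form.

D = 4329, ⌊√D⌋ = 65
river: ρ → (38,53,-10)
river: ρ → (-10,47,53)
river: ρ → (53,59,-4)
river: ρ → (-4,61,38)
river: ρ → (38,15,-27)
river: ρ → (-27,39,26)
river: ρ → (26,65,-1)
river: ρ → (-1,65,26)
river: ρ → (26,39,-27)
river: ρ → (-27,15,38)
river: ρ → (38,61,-4)
river: ρ → (-4,59,53)
river: ρ → (53,47,-10)
river: ρ → (-10,53,38)
river: ρ → (38,23,-25)
river: ρ → (-25,27,36)
river: ρ → (36,45,-16)
river: ρ → (-16,51,27)
river: ρ → (27,57,-10)
river: ρ → (-10,63,9)
river: ρ → (9,63,-10)
river: ρ → (-10,57,27)
river: ρ → (27,51,-16)
river: ρ → (-16,45,36)
river: ρ → (36,27,-25)
river: ρ → (-25,23,38)
ρ-cycle length = 26 (tail of 0 descent steps not counted)

26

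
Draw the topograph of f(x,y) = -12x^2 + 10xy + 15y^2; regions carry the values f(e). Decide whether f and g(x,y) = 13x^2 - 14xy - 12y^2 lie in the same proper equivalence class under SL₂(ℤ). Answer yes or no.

D₁ = 820, D₂ = 820
river cycle of f (length 12): (15, 20, -7), (-7, 22, 12), (12, 26, -3), (-3, 28, 3), (3, 26, -12), (-12, 22, 7), (7, 20, -15), (-15, 10, 12), (12, 14, -13), (-13, 12, 13), … (2 more)
river cycle of g (length 12): (-12, 14, 13), (13, 12, -13), (-13, 14, 12), (12, 10, -15), (-15, 20, 7), (7, 22, -12), (-12, 26, 3), (3, 28, -3), (-3, 26, 12), (12, 22, -7), … (2 more)
cycles differ ⇒ inequivalent

no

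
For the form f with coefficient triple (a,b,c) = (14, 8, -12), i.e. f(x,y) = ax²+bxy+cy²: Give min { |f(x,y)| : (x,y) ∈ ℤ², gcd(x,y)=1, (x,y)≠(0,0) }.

river: ρ → (-12,16,10)
river: ρ → (10,24,-4)
river: ρ → (-4,24,10)
river: ρ → (10,16,-12)
river: ρ → (-12,8,14)
river: ρ → (14,20,-6)
river: ρ → (-6,16,20)
river: ρ → (20,24,-2)
river: ρ → (-2,24,20)
river: ρ → (20,16,-6)
river: ρ → (-6,20,14)
river: ρ → (14,8,-12)
closes: descent 0, river 12
min |a| on river = 2

2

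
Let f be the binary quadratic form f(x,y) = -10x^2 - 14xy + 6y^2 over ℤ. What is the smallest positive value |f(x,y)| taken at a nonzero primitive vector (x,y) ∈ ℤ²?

descent: ρ → (6,14,-10)  [lands on river]
river: ρ → (-10,6,10)
river: ρ → (10,14,-6)
river: ρ → (-6,10,14)
river: ρ → (14,18,-2)
river: ρ → (-2,18,14)
river: ρ → (14,10,-6)
river: ρ → (-6,14,10)
river: ρ → (10,6,-10)
river: ρ → (-10,14,6)
river: ρ → (6,10,-14)
river: ρ → (-14,18,2)
river: ρ → (2,18,-14)
river: ρ → (-14,10,6)
closes: descent 1, river 14
min |a| on river = 2

2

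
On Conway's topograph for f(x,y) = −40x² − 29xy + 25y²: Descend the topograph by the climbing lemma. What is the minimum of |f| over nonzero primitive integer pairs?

descent: ρ → (25,29,-40)  [lands on river]
river: ρ → (-40,51,14)
river: ρ → (14,61,-20)
river: ρ → (-20,59,17)
river: ρ → (17,43,-44)
river: ρ → (-44,45,16)
river: ρ → (16,51,-35)
river: ρ → (-35,19,32)
river: ρ → (32,45,-22)
river: ρ → (-22,43,34)
river: ρ → (34,25,-31)
river: ρ → (-31,37,28)
river: ρ → (28,19,-40)
river: ρ → (-40,61,7)
river: ρ → (7,65,-22)
river: ρ → (-22,67,4)
river: ρ → (4,69,-5)
river: ρ → (-5,61,56)
river: ρ → (56,51,-10)
river: ρ → (-10,69,2)
river: ρ → (2,67,-44)
river: ρ → (-44,21,25)
closes: descent 1, river 22
min |a| on river = 2

2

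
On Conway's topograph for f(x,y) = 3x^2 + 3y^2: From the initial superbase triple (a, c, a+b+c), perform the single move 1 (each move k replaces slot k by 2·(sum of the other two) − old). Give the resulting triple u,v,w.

start (3,3,6) = (f(1,0),f(0,1),f(1,1))
replace slot 1: 2·(3+6) − 3 = 15 → (15,3,6)

15,3,6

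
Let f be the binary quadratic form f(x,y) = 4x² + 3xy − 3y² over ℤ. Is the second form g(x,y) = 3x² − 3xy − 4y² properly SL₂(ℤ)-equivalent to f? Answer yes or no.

D₁ = 57, D₂ = 57
river cycle of f (length 6): (-3, 3, 4), (4, 5, -2), (-2, 7, 1), (1, 7, -2), (-2, 5, 4), (4, 3, -3)
river cycle of g (length 6): (-4, 3, 3), (3, 3, -4), (-4, 5, 2), (2, 7, -1), (-1, 7, 2), (2, 5, -4)
cycles differ ⇒ inequivalent

no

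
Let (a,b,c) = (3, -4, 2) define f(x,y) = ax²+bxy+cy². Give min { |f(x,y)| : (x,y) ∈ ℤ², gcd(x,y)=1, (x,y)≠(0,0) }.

translate: b→2 (≡-4 mod 6), so (3,-4,2)→(3,2,1)
flip: (3,2,1)→(1,-2,3)
translate: b→0 (≡-2 mod 2), so (1,-2,3)→(1,0,2)
reduced (well bottom): (1,0,2) with a≤c, −a<b≤a
well minimum = a = 1

1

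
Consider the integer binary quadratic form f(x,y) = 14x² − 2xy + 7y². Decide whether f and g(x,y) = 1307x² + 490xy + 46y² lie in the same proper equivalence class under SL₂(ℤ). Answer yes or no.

D₁ = -388, D₂ = -388
f: flip: (14,-2,7)→(7,2,14)
f: reduced (well bottom): (7,2,14) with a≤c, −a<b≤a
g: flip: (1307,490,46)→(46,-490,1307)
g: translate: b→-30 (≡-490 mod 92), so (46,-490,1307)→(46,-30,7)
g: flip: (46,-30,7)→(7,30,46)
g: translate: b→2 (≡30 mod 14), so (7,30,46)→(7,2,14)
g: reduced (well bottom): (7,2,14) with a≤c, −a<b≤a
reduced forms (7, 2, 14) vs (7, 2, 14) ⇒ equivalent

yes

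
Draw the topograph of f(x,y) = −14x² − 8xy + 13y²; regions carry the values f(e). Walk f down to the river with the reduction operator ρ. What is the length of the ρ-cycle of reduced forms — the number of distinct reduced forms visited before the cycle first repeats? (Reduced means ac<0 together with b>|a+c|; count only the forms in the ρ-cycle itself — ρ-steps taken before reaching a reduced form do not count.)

D = 792, ⌊√D⌋ = 28
descent: ρ → (13,8,-14)  [lands on river]
river: ρ → (-14,20,7)
river: ρ → (7,22,-11)
river: ρ → (-11,22,7)
river: ρ → (7,20,-14)
river: ρ → (-14,8,13)
river: ρ → (13,18,-9)
river: ρ → (-9,18,13)
ρ-cycle length = 8 (tail of 1 descent step not counted)

8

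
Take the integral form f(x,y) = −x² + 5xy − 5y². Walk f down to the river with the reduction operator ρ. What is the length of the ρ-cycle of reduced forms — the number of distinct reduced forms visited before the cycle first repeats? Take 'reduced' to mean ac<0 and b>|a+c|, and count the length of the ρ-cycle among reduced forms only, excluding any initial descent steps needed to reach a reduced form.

D = 5, ⌊√D⌋ = 2
descent: ρ → (-5,5,-1)
descent: ρ → (-1,1,1)  [lands on river]
river: ρ → (1,1,-1)
ρ-cycle length = 2 (tail of 2 descent steps not counted)

2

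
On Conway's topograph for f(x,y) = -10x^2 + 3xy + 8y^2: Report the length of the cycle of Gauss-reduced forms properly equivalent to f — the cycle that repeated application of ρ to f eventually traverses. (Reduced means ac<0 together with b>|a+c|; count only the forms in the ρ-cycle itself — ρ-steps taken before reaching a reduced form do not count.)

D = 329, ⌊√D⌋ = 18
river: ρ → (8,13,-5)
river: ρ → (-5,17,2)
river: ρ → (2,15,-13)
river: ρ → (-13,11,4)
river: ρ → (4,13,-10)
river: ρ → (-10,7,7)
river: ρ → (7,7,-10)
river: ρ → (-10,13,4)
river: ρ → (4,11,-13)
river: ρ → (-13,15,2)
river: ρ → (2,17,-5)
river: ρ → (-5,13,8)
river: ρ → (8,3,-10)
river: ρ → (-10,17,1)
river: ρ → (1,17,-10)
river: ρ → (-10,3,8)
ρ-cycle length = 16 (tail of 0 descent steps not counted)

16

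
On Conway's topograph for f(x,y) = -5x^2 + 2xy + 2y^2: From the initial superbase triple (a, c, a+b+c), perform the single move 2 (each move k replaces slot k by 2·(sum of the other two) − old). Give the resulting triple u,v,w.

start (-5,2,-1) = (f(1,0),f(0,1),f(1,1))
replace slot 2: 2·((-5)+(-1)) − 2 = -14 → (-5,-14,-1)

-5,-14,-1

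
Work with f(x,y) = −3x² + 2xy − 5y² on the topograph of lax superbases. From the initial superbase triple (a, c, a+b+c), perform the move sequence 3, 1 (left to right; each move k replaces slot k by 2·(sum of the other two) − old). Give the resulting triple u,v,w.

start (-3,-5,-6) = (f(1,0),f(0,1),f(1,1))
replace slot 3: 2·((-3)+(-5)) − (-6) = -10 → (-3,-5,-10)
replace slot 1: 2·((-5)+(-10)) − (-3) = -27 → (-27,-5,-10)

-27,-5,-10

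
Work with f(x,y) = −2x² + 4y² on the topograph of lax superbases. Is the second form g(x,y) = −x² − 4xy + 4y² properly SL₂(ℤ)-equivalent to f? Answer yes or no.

D₁ = 32, D₂ = 32
river cycle of f (length 2): (-2, 4, 2), (2, 4, -2)
river cycle of g (length 2): (4, 4, -1), (-1, 4, 4)
cycles differ ⇒ inequivalent

no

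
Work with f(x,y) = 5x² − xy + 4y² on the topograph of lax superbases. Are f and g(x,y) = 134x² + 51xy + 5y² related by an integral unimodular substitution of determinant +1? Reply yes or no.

D₁ = -79, D₂ = -79
f: flip: (5,-1,4)→(4,1,5)
f: reduced (well bottom): (4,1,5) with a≤c, −a<b≤a
g: flip: (134,51,5)→(5,-51,134)
g: translate: b→-1 (≡-51 mod 10), so (5,-51,134)→(5,-1,4)
g: flip: (5,-1,4)→(4,1,5)
g: reduced (well bottom): (4,1,5) with a≤c, −a<b≤a
reduced forms (4, 1, 5) vs (4, 1, 5) ⇒ equivalent

yes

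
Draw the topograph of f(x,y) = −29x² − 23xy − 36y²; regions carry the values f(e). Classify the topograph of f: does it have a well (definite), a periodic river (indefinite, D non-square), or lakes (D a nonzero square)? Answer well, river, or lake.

D = b²−4ac = (-23)² − 4·(-29)·(-36) = -3647
D < 0 ⇒ definite ⇒ every region one sign ⇒ single well

well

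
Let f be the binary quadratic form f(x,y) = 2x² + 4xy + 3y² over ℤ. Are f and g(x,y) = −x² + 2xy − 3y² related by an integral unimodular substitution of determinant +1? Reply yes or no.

D₁ = -8, D₂ = -8
f: translate: b→0 (≡4 mod 4), so (2,4,3)→(2,0,1)
f: flip: (2,0,1)→(1,0,2)
f: reduced (well bottom): (1,0,2) with a≤c, −a<b≤a
g is negative-definite; reduce −g:
−g: translate: b→0 (≡-2 mod 2), so (1,-2,3)→(1,0,2)
−g: reduced (well bottom): (1,0,2) with a≤c, −a<b≤a
flip sign back: reduced form of g is (-1,0,-2)
reduced forms (1, 0, 2) vs (-1, 0, -2) ⇒ inequivalent

no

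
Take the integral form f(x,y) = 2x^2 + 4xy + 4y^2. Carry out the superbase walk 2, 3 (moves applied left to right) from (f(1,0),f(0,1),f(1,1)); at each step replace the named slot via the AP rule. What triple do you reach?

start (2,4,10) = (f(1,0),f(0,1),f(1,1))
replace slot 2: 2·(2+10) − 4 = 20 → (2,20,10)
replace slot 3: 2·(2+20) − 10 = 34 → (2,20,34)

2,20,34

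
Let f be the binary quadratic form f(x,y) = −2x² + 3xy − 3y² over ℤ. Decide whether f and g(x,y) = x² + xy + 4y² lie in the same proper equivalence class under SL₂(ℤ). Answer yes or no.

D₁ = -15, D₂ = -15
f is negative-definite; reduce −f:
−f: translate: b→1 (≡-3 mod 4), so (2,-3,3)→(2,1,2)
−f: reduced (well bottom): (2,1,2) with a≤c, −a<b≤a
flip sign back: reduced form of f is (-2,-1,-2)
g: reduced (well bottom): (1,1,4) with a≤c, −a<b≤a
reduced forms (-2, -1, -2) vs (1, 1, 4) ⇒ inequivalent

no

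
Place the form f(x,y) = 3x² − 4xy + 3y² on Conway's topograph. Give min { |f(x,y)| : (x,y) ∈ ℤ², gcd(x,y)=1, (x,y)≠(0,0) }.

translate: b→2 (≡-4 mod 6), so (3,-4,3)→(3,2,2)
flip: (3,2,2)→(2,-2,3)
translate: b→2 (≡-2 mod 4), so (2,-2,3)→(2,2,3)
reduced (well bottom): (2,2,3) with a≤c, −a<b≤a
well minimum = a = 2

2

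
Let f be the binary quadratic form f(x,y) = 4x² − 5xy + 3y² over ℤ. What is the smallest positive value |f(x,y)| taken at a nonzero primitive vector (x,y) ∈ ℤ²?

translate: b→3 (≡-5 mod 8), so (4,-5,3)→(4,3,2)
flip: (4,3,2)→(2,-3,4)
translate: b→1 (≡-3 mod 4), so (2,-3,4)→(2,1,3)
reduced (well bottom): (2,1,3) with a≤c, −a<b≤a
well minimum = a = 2

2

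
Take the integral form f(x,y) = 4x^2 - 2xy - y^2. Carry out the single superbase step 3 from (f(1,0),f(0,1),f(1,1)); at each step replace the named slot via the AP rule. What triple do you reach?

start (4,-1,1) = (f(1,0),f(0,1),f(1,1))
replace slot 3: 2·(4+(-1)) − 1 = 5 → (4,-1,5)

4,-1,5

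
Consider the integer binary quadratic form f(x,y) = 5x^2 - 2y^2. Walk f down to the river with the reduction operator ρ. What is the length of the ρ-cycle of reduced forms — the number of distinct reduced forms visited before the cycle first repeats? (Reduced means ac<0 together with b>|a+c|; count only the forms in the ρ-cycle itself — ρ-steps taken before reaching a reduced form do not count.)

D = 40, ⌊√D⌋ = 6
descent: ρ → (-2,4,3)  [lands on river]
river: ρ → (3,2,-3)
river: ρ → (-3,4,2)
river: ρ → (2,4,-3)
river: ρ → (-3,2,3)
river: ρ → (3,4,-2)
ρ-cycle length = 6 (tail of 1 descent step not counted)

6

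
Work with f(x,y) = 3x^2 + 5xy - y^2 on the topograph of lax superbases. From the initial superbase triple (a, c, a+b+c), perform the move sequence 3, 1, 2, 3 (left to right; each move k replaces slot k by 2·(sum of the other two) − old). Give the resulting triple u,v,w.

start (3,-1,7) = (f(1,0),f(0,1),f(1,1))
replace slot 3: 2·(3+(-1)) − 7 = -3 → (3,-1,-3)
replace slot 1: 2·((-1)+(-3)) − 3 = -11 → (-11,-1,-3)
replace slot 2: 2·((-11)+(-3)) − (-1) = -27 → (-11,-27,-3)
replace slot 3: 2·((-11)+(-27)) − (-3) = -73 → (-11,-27,-73)

-11,-27,-73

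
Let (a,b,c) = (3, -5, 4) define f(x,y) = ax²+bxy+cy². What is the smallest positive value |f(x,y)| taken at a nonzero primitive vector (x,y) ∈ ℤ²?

translate: b→1 (≡-5 mod 6), so (3,-5,4)→(3,1,2)
flip: (3,1,2)→(2,-1,3)
reduced (well bottom): (2,-1,3) with a≤c, −a<b≤a
well minimum = a = 2

2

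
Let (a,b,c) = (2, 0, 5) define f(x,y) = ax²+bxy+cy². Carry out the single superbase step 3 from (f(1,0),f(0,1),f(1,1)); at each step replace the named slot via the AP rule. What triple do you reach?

start (2,5,7) = (f(1,0),f(0,1),f(1,1))
replace slot 3: 2·(2+5) − 7 = 7 → (2,5,7)

2,5,7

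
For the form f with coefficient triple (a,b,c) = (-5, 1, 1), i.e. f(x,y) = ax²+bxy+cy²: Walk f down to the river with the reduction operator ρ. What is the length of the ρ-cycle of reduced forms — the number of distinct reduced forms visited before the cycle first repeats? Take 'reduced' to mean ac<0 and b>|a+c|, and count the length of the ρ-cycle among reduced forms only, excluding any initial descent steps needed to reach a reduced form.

D = 21, ⌊√D⌋ = 4
descent: ρ → (1,3,-3)  [lands on river]
river: ρ → (-3,3,1)
ρ-cycle length = 2 (tail of 1 descent step not counted)

2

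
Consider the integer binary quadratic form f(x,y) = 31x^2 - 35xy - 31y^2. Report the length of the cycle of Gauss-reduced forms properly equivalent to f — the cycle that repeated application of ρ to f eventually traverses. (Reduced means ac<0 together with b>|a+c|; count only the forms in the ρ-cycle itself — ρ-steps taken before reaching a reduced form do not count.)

D = 5069, ⌊√D⌋ = 71
descent: ρ → (-31,35,31)  [lands on river]
river: ρ → (31,27,-35)
river: ρ → (-35,43,23)
river: ρ → (23,49,-29)
river: ρ → (-29,67,5)
river: ρ → (5,63,-55)
river: ρ → (-55,47,13)
river: ρ → (13,57,-35)
river: ρ → (-35,13,35)
river: ρ → (35,57,-13)
river: ρ → (-13,47,55)
river: ρ → (55,63,-5)
river: ρ → (-5,67,29)
river: ρ → (29,49,-23)
river: ρ → (-23,43,35)
river: ρ → (35,27,-31)
ρ-cycle length = 16 (tail of 1 descent step not counted)

16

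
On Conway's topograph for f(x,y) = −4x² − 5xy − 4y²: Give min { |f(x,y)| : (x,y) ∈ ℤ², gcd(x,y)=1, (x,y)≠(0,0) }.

translate: b→-3 (≡5 mod 8), so (4,5,4)→(4,-3,3)
flip: (4,-3,3)→(3,3,4)
reduced (well bottom): (3,3,4) with a≤c, −a<b≤a
well minimum |f| = |-3| = 3 (negative-definite)

3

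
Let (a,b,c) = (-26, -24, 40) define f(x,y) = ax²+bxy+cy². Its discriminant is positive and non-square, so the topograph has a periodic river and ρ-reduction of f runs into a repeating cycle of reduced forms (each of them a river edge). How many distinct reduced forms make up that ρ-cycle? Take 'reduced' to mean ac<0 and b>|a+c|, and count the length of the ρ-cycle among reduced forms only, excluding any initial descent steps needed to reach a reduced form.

D = 4736, ⌊√D⌋ = 68
descent: ρ → (40,24,-26)  [lands on river]
river: ρ → (-26,28,38)
river: ρ → (38,48,-16)
river: ρ → (-16,48,38)
river: ρ → (38,28,-26)
river: ρ → (-26,24,40)
river: ρ → (40,56,-10)
river: ρ → (-10,64,16)
river: ρ → (16,64,-10)
river: ρ → (-10,56,40)
ρ-cycle length = 10 (tail of 1 descent step not counted)

10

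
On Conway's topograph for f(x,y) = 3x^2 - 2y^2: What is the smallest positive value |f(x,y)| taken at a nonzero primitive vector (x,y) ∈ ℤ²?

descent: ρ → (-2,4,1)  [lands on river]
river: ρ → (1,4,-2)
closes: descent 1, river 2
min |a| on river = 1

1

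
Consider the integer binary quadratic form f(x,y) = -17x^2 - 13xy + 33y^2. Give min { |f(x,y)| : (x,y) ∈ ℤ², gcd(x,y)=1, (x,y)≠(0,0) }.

descent: ρ → (33,13,-17)
descent: ρ → (-17,21,29)  [lands on river]
river: ρ → (29,37,-9)
river: ρ → (-9,35,33)
river: ρ → (33,31,-11)
river: ρ → (-11,35,27)
river: ρ → (27,19,-19)
river: ρ → (-19,19,27)
river: ρ → (27,35,-11)
river: ρ → (-11,31,33)
river: ρ → (33,35,-9)
river: ρ → (-9,37,29)
river: ρ → (29,21,-17)
river: ρ → (-17,47,3)
river: ρ → (3,49,-1)
river: ρ → (-1,49,3)
river: ρ → (3,47,-17)
closes: descent 2, river 16
min |a| on river = 1

1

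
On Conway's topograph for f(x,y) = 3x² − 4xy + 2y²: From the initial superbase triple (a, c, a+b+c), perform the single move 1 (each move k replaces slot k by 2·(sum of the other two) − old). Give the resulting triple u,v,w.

start (3,2,1) = (f(1,0),f(0,1),f(1,1))
replace slot 1: 2·(2+1) − 3 = 3 → (3,2,1)

3,2,1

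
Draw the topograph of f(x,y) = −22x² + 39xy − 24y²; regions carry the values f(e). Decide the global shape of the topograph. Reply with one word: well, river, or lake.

D = b²−4ac = 39² − 4·(-22)·(-24) = -591
D < 0 ⇒ definite ⇒ every region one sign ⇒ single well

well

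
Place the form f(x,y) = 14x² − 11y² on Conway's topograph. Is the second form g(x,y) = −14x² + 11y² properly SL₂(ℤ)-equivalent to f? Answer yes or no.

D₁ = 616, D₂ = 616
river cycle of f (length 8): (-11, 22, 3), (3, 20, -18), (-18, 16, 5), (5, 24, -2), (-2, 24, 5), (5, 16, -18), (-18, 20, 3), (3, 22, -11)
river cycle of g (length 8): (11, 22, -3), (-3, 20, 18), (18, 16, -5), (-5, 24, 2), (2, 24, -5), (-5, 16, 18), (18, 20, -3), (-3, 22, 11)
cycles differ ⇒ inequivalent

no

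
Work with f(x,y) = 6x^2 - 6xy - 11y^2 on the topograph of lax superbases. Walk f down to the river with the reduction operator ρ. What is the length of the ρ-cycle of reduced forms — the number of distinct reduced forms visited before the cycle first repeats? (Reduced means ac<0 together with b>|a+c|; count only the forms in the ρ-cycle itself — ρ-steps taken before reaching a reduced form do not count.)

D = 300, ⌊√D⌋ = 17
descent: ρ → (-11,6,6)  [lands on river]
river: ρ → (6,6,-11)
river: ρ → (-11,16,1)
river: ρ → (1,16,-11)
ρ-cycle length = 4 (tail of 1 descent step not counted)

4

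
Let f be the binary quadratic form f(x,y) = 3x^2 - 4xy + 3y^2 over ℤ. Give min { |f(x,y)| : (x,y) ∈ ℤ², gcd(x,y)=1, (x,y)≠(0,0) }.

translate: b→2 (≡-4 mod 6), so (3,-4,3)→(3,2,2)
flip: (3,2,2)→(2,-2,3)
translate: b→2 (≡-2 mod 4), so (2,-2,3)→(2,2,3)
reduced (well bottom): (2,2,3) with a≤c, −a<b≤a
well minimum = a = 2

2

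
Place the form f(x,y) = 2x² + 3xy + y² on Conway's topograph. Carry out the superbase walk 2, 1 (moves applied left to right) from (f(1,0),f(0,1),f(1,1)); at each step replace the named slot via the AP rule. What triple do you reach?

start (2,1,6) = (f(1,0),f(0,1),f(1,1))
replace slot 2: 2·(2+6) − 1 = 15 → (2,15,6)
replace slot 1: 2·(15+6) − 2 = 40 → (40,15,6)

40,15,6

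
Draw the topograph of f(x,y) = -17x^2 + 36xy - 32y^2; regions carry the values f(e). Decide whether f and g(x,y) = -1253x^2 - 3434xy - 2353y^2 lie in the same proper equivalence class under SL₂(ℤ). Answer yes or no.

D₁ = -880, D₂ = -880
f is negative-definite; reduce −f:
−f: translate: b→-2 (≡-36 mod 34), so (17,-36,32)→(17,-2,13)
−f: flip: (17,-2,13)→(13,2,17)
−f: reduced (well bottom): (13,2,17) with a≤c, −a<b≤a
flip sign back: reduced form of f is (-13,-2,-17)
g is negative-definite; reduce −g:
−g: translate: b→928 (≡3434 mod 2506), so (1253,3434,2353)→(1253,928,172)
−g: flip: (1253,928,172)→(172,-928,1253)
−g: translate: b→104 (≡-928 mod 344), so (172,-928,1253)→(172,104,17)
−g: flip: (172,104,17)→(17,-104,172)
−g: translate: b→-2 (≡-104 mod 34), so (17,-104,172)→(17,-2,13)
−g: flip: (17,-2,13)→(13,2,17)
−g: reduced (well bottom): (13,2,17) with a≤c, −a<b≤a
flip sign back: reduced form of g is (-13,-2,-17)
reduced forms (-13, -2, -17) vs (-13, -2, -17) ⇒ equivalent

yes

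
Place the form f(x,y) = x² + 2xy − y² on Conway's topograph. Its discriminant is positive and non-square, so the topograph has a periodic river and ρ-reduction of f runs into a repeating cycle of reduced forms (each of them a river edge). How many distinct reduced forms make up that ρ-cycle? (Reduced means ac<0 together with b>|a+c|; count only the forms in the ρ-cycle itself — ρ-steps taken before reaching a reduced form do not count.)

D = 8, ⌊√D⌋ = 2
river: ρ → (-1,2,1)
river: ρ → (1,2,-1)
ρ-cycle length = 2 (tail of 0 descent steps not counted)

2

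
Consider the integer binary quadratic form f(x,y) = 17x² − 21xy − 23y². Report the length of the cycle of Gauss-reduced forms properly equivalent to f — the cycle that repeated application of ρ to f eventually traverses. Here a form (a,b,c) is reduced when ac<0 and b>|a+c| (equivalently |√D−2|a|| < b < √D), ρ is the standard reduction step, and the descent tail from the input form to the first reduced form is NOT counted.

D = 2005, ⌊√D⌋ = 44
descent: ρ → (-23,21,17)  [lands on river]
river: ρ → (17,13,-27)
river: ρ → (-27,41,3)
river: ρ → (3,43,-13)
river: ρ → (-13,35,15)
river: ρ → (15,25,-23)
ρ-cycle length = 6 (tail of 1 descent step not counted)

6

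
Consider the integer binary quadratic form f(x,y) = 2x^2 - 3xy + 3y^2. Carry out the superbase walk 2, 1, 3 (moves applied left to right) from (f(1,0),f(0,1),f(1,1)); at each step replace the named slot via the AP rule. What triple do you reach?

start (2,3,2) = (f(1,0),f(0,1),f(1,1))
replace slot 2: 2·(2+2) − 3 = 5 → (2,5,2)
replace slot 1: 2·(5+2) − 2 = 12 → (12,5,2)
replace slot 3: 2·(12+5) − 2 = 32 → (12,5,32)

12,5,32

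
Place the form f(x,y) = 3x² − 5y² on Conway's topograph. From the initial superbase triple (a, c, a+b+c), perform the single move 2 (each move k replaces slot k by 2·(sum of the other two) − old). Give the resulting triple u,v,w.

start (3,-5,-2) = (f(1,0),f(0,1),f(1,1))
replace slot 2: 2·(3+(-2)) − (-5) = 7 → (3,7,-2)

3,7,-2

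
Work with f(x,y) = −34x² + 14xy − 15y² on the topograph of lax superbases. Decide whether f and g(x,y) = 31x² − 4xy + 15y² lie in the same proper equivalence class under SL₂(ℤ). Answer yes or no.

D₁ = -1844, D₂ = -1844
f is negative-definite; reduce −f:
−f: flip: (34,-14,15)→(15,14,34)
−f: reduced (well bottom): (15,14,34) with a≤c, −a<b≤a
flip sign back: reduced form of f is (-15,-14,-34)
g: flip: (31,-4,15)→(15,4,31)
g: reduced (well bottom): (15,4,31) with a≤c, −a<b≤a
reduced forms (-15, -14, -34) vs (15, 4, 31) ⇒ inequivalent

no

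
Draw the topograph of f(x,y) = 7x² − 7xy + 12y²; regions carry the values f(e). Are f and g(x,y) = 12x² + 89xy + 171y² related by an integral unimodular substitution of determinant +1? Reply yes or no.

D₁ = -287, D₂ = -287
f: translate: b→7 (≡-7 mod 14), so (7,-7,12)→(7,7,12)
f: reduced (well bottom): (7,7,12) with a≤c, −a<b≤a
g: translate: b→-7 (≡89 mod 24), so (12,89,171)→(12,-7,7)
g: flip: (12,-7,7)→(7,7,12)
g: reduced (well bottom): (7,7,12) with a≤c, −a<b≤a
reduced forms (7, 7, 12) vs (7, 7, 12) ⇒ equivalent

yes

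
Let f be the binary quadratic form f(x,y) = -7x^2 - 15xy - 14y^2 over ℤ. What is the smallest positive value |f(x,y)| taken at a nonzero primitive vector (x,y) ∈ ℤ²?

translate: b→1 (≡15 mod 14), so (7,15,14)→(7,1,6)
flip: (7,1,6)→(6,-1,7)
reduced (well bottom): (6,-1,7) with a≤c, −a<b≤a
well minimum |f| = |-6| = 6 (negative-definite)

6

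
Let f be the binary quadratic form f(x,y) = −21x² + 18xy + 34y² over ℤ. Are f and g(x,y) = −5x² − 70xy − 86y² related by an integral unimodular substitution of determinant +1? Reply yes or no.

D₁ = 3180, D₂ = 3180
river cycle of f (length 12): (34, 50, -5), (-5, 50, 34), (34, 18, -21), (-21, 24, 31), (31, 38, -14), (-14, 46, 19), (19, 30, -30), (-30, 30, 19), (19, 46, -14), (-14, 38, 31), … (2 more)
river cycle of g (length 12): (-5, 50, 34), (34, 18, -21), (-21, 24, 31), (31, 38, -14), (-14, 46, 19), (19, 30, -30), (-30, 30, 19), (19, 46, -14), (-14, 38, 31), (31, 24, -21), … (2 more)
cycles coincide ⇒ equivalent

yes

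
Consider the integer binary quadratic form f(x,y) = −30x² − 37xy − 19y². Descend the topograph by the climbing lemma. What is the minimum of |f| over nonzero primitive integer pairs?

translate: b→-23 (≡37 mod 60), so (30,37,19)→(30,-23,12)
flip: (30,-23,12)→(12,23,30)
translate: b→-1 (≡23 mod 24), so (12,23,30)→(12,-1,19)
reduced (well bottom): (12,-1,19) with a≤c, −a<b≤a
well minimum |f| = |-12| = 12 (negative-definite)

12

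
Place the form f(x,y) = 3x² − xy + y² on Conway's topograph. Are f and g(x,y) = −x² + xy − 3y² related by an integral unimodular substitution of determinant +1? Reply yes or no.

D₁ = -11, D₂ = -11
f: flip: (3,-1,1)→(1,1,3)
f: reduced (well bottom): (1,1,3) with a≤c, −a<b≤a
g is negative-definite; reduce −g:
−g: translate: b→1 (≡-1 mod 2), so (1,-1,3)→(1,1,3)
−g: reduced (well bottom): (1,1,3) with a≤c, −a<b≤a
flip sign back: reduced form of g is (-1,-1,-3)
reduced forms (1, 1, 3) vs (-1, -1, -3) ⇒ inequivalent

no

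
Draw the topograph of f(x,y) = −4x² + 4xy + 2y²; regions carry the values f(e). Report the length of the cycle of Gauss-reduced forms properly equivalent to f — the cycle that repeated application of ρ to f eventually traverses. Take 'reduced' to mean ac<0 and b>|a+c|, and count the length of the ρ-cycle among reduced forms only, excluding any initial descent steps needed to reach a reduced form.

D = 48, ⌊√D⌋ = 6
river: ρ → (2,4,-4)
river: ρ → (-4,4,2)
ρ-cycle length = 2 (tail of 0 descent steps not counted)

2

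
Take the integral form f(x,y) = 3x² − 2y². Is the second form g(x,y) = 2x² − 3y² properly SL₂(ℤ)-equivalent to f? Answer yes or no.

D₁ = 24, D₂ = 24
river cycle of f (length 2): (-2, 4, 1), (1, 4, -2)
river cycle of g (length 2): (2, 4, -1), (-1, 4, 2)
cycles differ ⇒ inequivalent

no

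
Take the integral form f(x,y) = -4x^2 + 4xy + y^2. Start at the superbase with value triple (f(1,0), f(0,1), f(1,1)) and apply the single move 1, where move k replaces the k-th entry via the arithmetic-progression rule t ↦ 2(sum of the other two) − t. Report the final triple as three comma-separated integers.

start (-4,1,1) = (f(1,0),f(0,1),f(1,1))
replace slot 1: 2·(1+1) − (-4) = 8 → (8,1,1)

8,1,1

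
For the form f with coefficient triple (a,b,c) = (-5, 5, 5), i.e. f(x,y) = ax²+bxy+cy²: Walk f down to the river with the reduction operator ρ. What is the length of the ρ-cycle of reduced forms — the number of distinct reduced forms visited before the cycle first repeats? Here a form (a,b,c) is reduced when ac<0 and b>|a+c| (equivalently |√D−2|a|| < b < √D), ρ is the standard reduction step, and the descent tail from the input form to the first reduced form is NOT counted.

D = 125, ⌊√D⌋ = 11
river: ρ → (5,5,-5)
river: ρ → (-5,5,5)
ρ-cycle length = 2 (tail of 0 descent steps not counted)

2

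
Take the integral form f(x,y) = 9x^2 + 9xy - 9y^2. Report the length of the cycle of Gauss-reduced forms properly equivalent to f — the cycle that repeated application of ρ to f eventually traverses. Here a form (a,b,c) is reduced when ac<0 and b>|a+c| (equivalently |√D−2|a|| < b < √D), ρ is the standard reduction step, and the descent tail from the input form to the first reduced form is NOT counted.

D = 405, ⌊√D⌋ = 20
river: ρ → (-9,9,9)
river: ρ → (9,9,-9)
ρ-cycle length = 2 (tail of 0 descent steps not counted)

2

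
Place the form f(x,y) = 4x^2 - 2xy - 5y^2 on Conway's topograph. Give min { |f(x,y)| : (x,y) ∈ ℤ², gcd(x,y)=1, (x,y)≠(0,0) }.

descent: ρ → (-5,2,4)  [lands on river]
river: ρ → (4,6,-3)
river: ρ → (-3,6,4)
river: ρ → (4,2,-5)
river: ρ → (-5,8,1)
river: ρ → (1,8,-5)
closes: descent 1, river 6
min |a| on river = 1

1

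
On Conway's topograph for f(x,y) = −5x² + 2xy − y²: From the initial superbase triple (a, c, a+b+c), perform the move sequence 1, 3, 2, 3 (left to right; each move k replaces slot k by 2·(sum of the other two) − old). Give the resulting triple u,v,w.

start (-5,-1,-4) = (f(1,0),f(0,1),f(1,1))
replace slot 1: 2·((-1)+(-4)) − (-5) = -5 → (-5,-1,-4)
replace slot 3: 2·((-5)+(-1)) − (-4) = -8 → (-5,-1,-8)
replace slot 2: 2·((-5)+(-8)) − (-1) = -25 → (-5,-25,-8)
replace slot 3: 2·((-5)+(-25)) − (-8) = -52 → (-5,-25,-52)

-5,-25,-52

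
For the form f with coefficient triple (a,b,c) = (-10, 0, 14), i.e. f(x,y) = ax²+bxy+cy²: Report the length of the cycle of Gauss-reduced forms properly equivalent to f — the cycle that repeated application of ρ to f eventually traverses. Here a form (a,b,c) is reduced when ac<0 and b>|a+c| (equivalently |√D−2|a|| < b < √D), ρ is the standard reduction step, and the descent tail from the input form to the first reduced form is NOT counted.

D = 560, ⌊√D⌋ = 23
descent: ρ → (14,0,-10)
descent: ρ → (-10,20,4)  [lands on river]
river: ρ → (4,20,-10)
ρ-cycle length = 2 (tail of 2 descent steps not counted)

2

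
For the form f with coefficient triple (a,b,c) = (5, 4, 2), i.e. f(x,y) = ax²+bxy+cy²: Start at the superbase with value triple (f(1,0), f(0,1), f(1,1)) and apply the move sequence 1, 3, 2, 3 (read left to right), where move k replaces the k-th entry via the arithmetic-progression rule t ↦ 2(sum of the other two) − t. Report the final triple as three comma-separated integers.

start (5,2,11) = (f(1,0),f(0,1),f(1,1))
replace slot 1: 2·(2+11) − 5 = 21 → (21,2,11)
replace slot 3: 2·(21+2) − 11 = 35 → (21,2,35)
replace slot 2: 2·(21+35) − 2 = 110 → (21,110,35)
replace slot 3: 2·(21+110) − 35 = 227 → (21,110,227)

21,110,227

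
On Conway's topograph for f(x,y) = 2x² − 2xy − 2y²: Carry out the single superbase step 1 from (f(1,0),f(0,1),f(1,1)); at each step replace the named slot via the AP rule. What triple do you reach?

start (2,-2,-2) = (f(1,0),f(0,1),f(1,1))
replace slot 1: 2·((-2)+(-2)) − 2 = -10 → (-10,-2,-2)

-10,-2,-2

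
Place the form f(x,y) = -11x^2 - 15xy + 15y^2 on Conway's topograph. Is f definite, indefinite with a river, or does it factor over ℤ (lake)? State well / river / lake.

D = b²−4ac = (-15)² − 4·(-11)·15 = 885
D > 0 non-square ⇒ indefinite ⇒ periodic river

river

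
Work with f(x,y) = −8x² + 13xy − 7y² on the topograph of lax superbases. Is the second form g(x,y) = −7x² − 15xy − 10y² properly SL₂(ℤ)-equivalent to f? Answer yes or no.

D₁ = -55, D₂ = -55
f is negative-definite; reduce −f:
−f: translate: b→3 (≡-13 mod 16), so (8,-13,7)→(8,3,2)
−f: flip: (8,3,2)→(2,-3,8)
−f: translate: b→1 (≡-3 mod 4), so (2,-3,8)→(2,1,7)
−f: reduced (well bottom): (2,1,7) with a≤c, −a<b≤a
flip sign back: reduced form of f is (-2,-1,-7)
g is negative-definite; reduce −g:
−g: translate: b→1 (≡15 mod 14), so (7,15,10)→(7,1,2)
−g: flip: (7,1,2)→(2,-1,7)
−g: reduced (well bottom): (2,-1,7) with a≤c, −a<b≤a
flip sign back: reduced form of g is (-2,1,-7)
reduced forms (-2, -1, -7) vs (-2, 1, -7) ⇒ inequivalent

no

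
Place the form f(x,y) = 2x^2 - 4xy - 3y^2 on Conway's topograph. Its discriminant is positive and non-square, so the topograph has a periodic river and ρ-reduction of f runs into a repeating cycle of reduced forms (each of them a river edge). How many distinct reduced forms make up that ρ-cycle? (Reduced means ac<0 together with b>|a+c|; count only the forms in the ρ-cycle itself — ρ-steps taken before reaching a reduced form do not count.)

D = 40, ⌊√D⌋ = 6
descent: ρ → (-3,4,2)  [lands on river]
river: ρ → (2,4,-3)
river: ρ → (-3,2,3)
river: ρ → (3,4,-2)
river: ρ → (-2,4,3)
river: ρ → (3,2,-3)
ρ-cycle length = 6 (tail of 1 descent step not counted)

6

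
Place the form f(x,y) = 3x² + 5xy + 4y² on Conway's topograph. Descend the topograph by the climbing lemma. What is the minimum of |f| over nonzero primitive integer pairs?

translate: b→-1 (≡5 mod 6), so (3,5,4)→(3,-1,2)
flip: (3,-1,2)→(2,1,3)
reduced (well bottom): (2,1,3) with a≤c, −a<b≤a
well minimum = a = 2

2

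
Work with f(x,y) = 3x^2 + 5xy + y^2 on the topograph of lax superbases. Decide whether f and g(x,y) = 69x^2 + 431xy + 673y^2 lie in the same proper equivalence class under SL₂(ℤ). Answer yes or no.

D₁ = 13, D₂ = 13
river cycle of f (length 2): (1, 3, -1), (-1, 3, 1)
river cycle of g (length 2): (1, 3, -1), (-1, 3, 1)
cycles coincide ⇒ equivalent

yes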